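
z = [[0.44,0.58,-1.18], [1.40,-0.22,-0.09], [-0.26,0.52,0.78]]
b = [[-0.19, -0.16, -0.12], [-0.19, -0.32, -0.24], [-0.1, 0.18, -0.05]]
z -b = [[0.63, 0.74, -1.06], [1.59, 0.1, 0.15], [-0.16, 0.34, 0.83]]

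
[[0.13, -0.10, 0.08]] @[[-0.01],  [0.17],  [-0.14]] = [[-0.03]]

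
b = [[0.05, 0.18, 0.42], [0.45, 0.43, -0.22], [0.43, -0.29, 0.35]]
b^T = [[0.05, 0.45, 0.43], [0.18, 0.43, -0.29], [0.42, -0.22, 0.35]]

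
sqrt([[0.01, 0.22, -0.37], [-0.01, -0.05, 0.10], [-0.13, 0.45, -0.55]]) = [[(0.22+0.07j),-0.06-0.30j,(-0.14+0.39j)], [(-0.07-0.02j),(0.08+0.08j),0.05-0.10j], [-0.09+0.12j,0.07-0.52j,(0.06+0.69j)]]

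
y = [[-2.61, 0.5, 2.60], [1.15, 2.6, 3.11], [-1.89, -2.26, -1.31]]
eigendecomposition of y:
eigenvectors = [[(0.67+0j),(0.09-0.39j),(0.09+0.39j)], [-0.58+0.00j,(-0.67+0j),-0.67-0.00j], [0.46+0.00j,(0.54-0.31j),0.54+0.31j]]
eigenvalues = [(-1.25+0j), (-0.04+2.12j), (-0.04-2.12j)]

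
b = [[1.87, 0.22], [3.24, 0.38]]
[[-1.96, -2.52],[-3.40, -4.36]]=b @[[-1.12,  -1.15],[0.59,  -1.67]]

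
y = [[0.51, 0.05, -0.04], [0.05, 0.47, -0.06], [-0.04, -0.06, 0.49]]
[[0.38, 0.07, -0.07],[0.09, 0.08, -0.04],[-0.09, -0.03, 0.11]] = y@ [[0.73, 0.11, -0.11], [0.11, 0.15, -0.04], [-0.11, -0.04, 0.22]]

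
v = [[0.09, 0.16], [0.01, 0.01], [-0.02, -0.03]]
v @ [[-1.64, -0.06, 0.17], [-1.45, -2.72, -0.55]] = [[-0.38, -0.44, -0.07],[-0.03, -0.03, -0.00],[0.08, 0.08, 0.01]]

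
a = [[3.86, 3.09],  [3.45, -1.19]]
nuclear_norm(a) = 8.26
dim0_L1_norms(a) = [7.31, 4.28]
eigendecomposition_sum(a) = [[4.40, 2.04], [2.28, 1.06]] + [[-0.54, 1.05],[1.17, -2.25]]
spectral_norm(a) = 5.48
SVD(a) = [[-0.87, -0.5],[-0.50, 0.87]] @ diag([5.4784873210590685, 2.784326969483833]) @ [[-0.93,-0.38], [0.38,-0.93]]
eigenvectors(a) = [[0.89, -0.42], [0.46, 0.91]]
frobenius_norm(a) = 6.15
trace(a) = 2.67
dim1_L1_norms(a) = [6.95, 4.64]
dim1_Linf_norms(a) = [3.86, 3.45]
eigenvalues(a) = [5.46, -2.79]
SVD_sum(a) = [[4.39, 1.8], [2.53, 1.04]] + [[-0.53,1.29], [0.92,-2.23]]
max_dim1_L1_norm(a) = 6.95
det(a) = -15.25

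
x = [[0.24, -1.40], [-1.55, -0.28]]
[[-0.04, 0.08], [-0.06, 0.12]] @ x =[[-0.13, 0.03], [-0.20, 0.05]]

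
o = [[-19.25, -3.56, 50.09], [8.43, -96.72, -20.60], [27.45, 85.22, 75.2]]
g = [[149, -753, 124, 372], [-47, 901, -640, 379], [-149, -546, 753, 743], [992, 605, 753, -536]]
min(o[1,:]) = -96.72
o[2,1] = 85.22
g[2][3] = 743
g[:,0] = [149, -47, -149, 992]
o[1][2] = -20.6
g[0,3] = 372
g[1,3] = 379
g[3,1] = 605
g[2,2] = 753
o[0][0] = -19.25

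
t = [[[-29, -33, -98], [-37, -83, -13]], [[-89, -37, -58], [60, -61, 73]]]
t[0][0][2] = -98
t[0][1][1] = -83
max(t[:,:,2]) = 73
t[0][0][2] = -98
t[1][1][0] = 60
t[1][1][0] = 60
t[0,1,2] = -13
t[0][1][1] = -83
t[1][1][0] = 60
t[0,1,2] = -13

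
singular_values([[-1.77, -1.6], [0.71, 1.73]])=[2.96, 0.65]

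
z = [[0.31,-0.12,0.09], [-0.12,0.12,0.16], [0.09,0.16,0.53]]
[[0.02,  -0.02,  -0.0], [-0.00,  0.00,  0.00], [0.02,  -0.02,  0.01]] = z@[[0.05,  -0.05,  0.0], [0.01,  -0.01,  0.01], [0.02,  -0.02,  0.01]]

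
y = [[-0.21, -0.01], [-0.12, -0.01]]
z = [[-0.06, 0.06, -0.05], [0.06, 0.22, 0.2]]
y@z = [[0.01, -0.01, 0.01], [0.01, -0.01, 0.00]]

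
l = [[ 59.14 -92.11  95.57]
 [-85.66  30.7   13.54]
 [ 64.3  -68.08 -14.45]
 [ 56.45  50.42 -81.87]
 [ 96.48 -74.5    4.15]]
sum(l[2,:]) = -18.23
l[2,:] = [64.3, -68.08, -14.45]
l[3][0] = 56.45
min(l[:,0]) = -85.66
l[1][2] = 13.54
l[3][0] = 56.45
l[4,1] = -74.5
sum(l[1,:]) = -41.419999999999995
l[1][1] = 30.7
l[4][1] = -74.5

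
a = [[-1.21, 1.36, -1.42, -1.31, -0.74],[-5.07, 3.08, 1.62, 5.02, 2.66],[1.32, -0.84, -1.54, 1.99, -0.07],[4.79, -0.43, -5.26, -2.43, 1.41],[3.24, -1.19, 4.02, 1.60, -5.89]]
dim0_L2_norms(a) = [7.9, 3.69, 7.13, 6.27, 6.66]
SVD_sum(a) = [[0.07, -0.03, -0.04, -0.05, -0.02], [-5.66, 2.17, 3.18, 3.84, 1.47], [0.59, -0.23, -0.33, -0.4, -0.15], [4.62, -1.77, -2.59, -3.13, -1.2], [0.95, -0.36, -0.53, -0.64, -0.25]] + [[-0.26,  0.21,  -0.72,  -0.21,  0.79], [-0.37,  0.29,  -1.02,  -0.30,  1.13], [-0.02,  0.02,  -0.07,  -0.02,  0.07], [-0.81,  0.65,  -2.25,  -0.65,  2.49], [1.79,  -1.43,  4.96,  1.44,  -5.49]] + [[-0.65, 0.05, 0.37, -1.21, -0.21], [0.81, -0.06, -0.46, 1.51, 0.26], [1.21, -0.09, -0.69, 2.26, 0.39], [0.76, -0.06, -0.43, 1.42, 0.24], [0.44, -0.03, -0.25, 0.81, 0.14]] + [[-0.22, 1.35, -0.89, 0.11, -1.20], [-0.06, 0.39, -0.26, 0.03, -0.35], [-0.01, 0.08, -0.05, 0.01, -0.07], [-0.06, 0.35, -0.23, 0.03, -0.32], [-0.07, 0.44, -0.29, 0.04, -0.39]] + [[-0.15, -0.21, -0.14, 0.05, -0.10], [0.20, 0.29, 0.18, -0.07, 0.14], [-0.45, -0.62, -0.4, 0.15, -0.31], [0.28, 0.39, 0.25, -0.09, 0.19], [0.14, 0.2, 0.13, -0.05, 0.10]]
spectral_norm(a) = 10.42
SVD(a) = [[0.01,0.13,-0.36,-0.89,-0.25], [-0.77,0.18,0.45,-0.26,0.34], [0.08,0.01,0.66,-0.05,-0.74], [0.63,0.40,0.42,-0.23,0.47], [0.13,-0.89,0.24,-0.29,0.24]] @ diag([10.421760283750377, 8.87769968118819, 4.0358595854798125, 2.2788897519530456, 1.25608911443752]) @ [[0.71, -0.27, -0.40, -0.48, -0.18], [-0.23, 0.18, -0.63, -0.18, 0.70], [0.45, -0.03, -0.26, 0.84, 0.15], [0.11, -0.66, 0.44, -0.05, 0.59], [0.48, 0.67, 0.43, -0.16, 0.33]]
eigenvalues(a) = [(-1.37+5.34j), (-1.37-5.34j), (-5.38+0j), (-2.49+0j), (2.62+0j)]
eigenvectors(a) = [[0.15+0.33j, (0.15-0.33j), 0.11+0.00j, -0.36+0.00j, (0.27+0j)],[(-0.59+0j), -0.59-0.00j, (-0.04+0j), (-0.19+0j), 0.94+0.00j],[0.08-0.33j, (0.08+0.33j), 0.15+0.00j, (-0.49+0j), (-0.01+0j)],[0.54-0.04j, 0.54+0.04j, (-0.36+0j), (0.37+0j), (0.19+0j)],[0.18-0.29j, 0.18+0.29j, 0.91+0.00j, (-0.68+0j), 0j]]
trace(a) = -7.99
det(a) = 1068.86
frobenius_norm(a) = 14.51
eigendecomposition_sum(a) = [[-0.27+1.68j, 0.32-0.42j, (-0.32-1.08j), (-1.19-0.38j), (-0.36-0.19j)], [-2.34-1.54j, 0.42+0.76j, (1.84+0.25j), 1.37-1.54j, 0.54-0.42j], [1.17-1.09j, (-0.48+0.13j), -0.39+0.99j, (0.67+0.97j), 0.16+0.35j], [2.28+1.27j, (-0.44-0.68j), (-1.72-0.11j), -1.17+1.52j, -0.47+0.42j], [(1.48-0.67j), (-0.51-0.03j), -0.70+0.82j, 0.33+1.15j, 0.04+0.39j]] + [[(-0.27-1.68j), (0.32+0.42j), -0.32+1.08j, -1.19+0.38j, -0.36+0.19j], [(-2.34+1.54j), (0.42-0.76j), 1.84-0.25j, (1.37+1.54j), 0.54+0.42j], [(1.17+1.09j), -0.48-0.13j, (-0.39-0.99j), (0.67-0.97j), (0.16-0.35j)], [2.28-1.27j, -0.44+0.68j, (-1.72+0.11j), (-1.17-1.52j), -0.47-0.42j], [(1.48+0.67j), -0.51+0.03j, (-0.7-0.82j), (0.33-1.15j), (0.04-0.39j)]] + [[(0.28+0j), -0.06+0.00j, (1.06+0j), 0j, -0.89+0.00j], [-0.09-0.00j, (0.02-0j), -0.34-0.00j, (-0-0j), 0.29-0.00j], [(0.37+0j), -0.09+0.00j, (1.42+0j), 0.00+0.00j, -1.19+0.00j], [(-0.86-0j), 0.20-0.00j, (-3.29-0j), (-0-0j), (2.76-0j)], [(2.21+0j), (-0.51+0j), (8.46+0j), 0.00+0.00j, -7.10+0.00j]] + [[-1.02-0.00j, (0.17-0j), -1.60+0.00j, 0.49-0.00j, (0.6-0j)], [-0.54-0.00j, (0.09-0j), -0.85+0.00j, (0.26-0j), 0.32-0.00j], [-1.39-0.00j, 0.24-0.00j, -2.19+0.00j, 0.67-0.00j, 0.81-0.00j], [(1.05+0j), (-0.18+0j), 1.64-0.00j, -0.51+0.00j, -0.61+0.00j], [(-1.94-0j), 0.33-0.00j, (-3.04+0j), 0.94-0.00j, (1.13-0j)]] + [[0.07+0.00j, 0.62-0.00j, (-0.25-0j), (0.58-0j), (0.28-0j)], [0.25+0.00j, 2.12-0.00j, -0.86-0.00j, (2.02-0j), 0.98-0.00j], [-0.00-0.00j, (-0.03+0j), (0.01+0j), (-0.03+0j), -0.01+0.00j], [(0.05+0j), 0.43-0.00j, (-0.18-0j), 0.41-0.00j, (0.2-0j)], [0.00+0.00j, 0.01-0.00j, -0.00-0.00j, 0.01-0.00j, 0.00-0.00j]]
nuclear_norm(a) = 26.87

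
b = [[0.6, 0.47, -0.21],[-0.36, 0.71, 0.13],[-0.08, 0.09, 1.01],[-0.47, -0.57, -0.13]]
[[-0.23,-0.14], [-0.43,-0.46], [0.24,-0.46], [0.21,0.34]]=b @ [[0.17, 0.06], [-0.58, -0.55], [0.30, -0.4]]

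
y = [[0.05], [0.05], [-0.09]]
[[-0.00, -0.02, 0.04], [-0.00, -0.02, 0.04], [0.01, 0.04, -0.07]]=y @ [[-0.09, -0.43, 0.78]]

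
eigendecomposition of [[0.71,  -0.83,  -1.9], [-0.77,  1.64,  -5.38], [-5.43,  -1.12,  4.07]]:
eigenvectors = [[-0.47, -0.11, 0.24],[-0.72, -0.74, -0.96],[-0.50, 0.66, 0.16]]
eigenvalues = [-2.6, 6.28, 2.75]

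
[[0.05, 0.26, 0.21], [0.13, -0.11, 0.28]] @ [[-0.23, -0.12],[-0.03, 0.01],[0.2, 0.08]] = [[0.02, 0.01],  [0.03, 0.01]]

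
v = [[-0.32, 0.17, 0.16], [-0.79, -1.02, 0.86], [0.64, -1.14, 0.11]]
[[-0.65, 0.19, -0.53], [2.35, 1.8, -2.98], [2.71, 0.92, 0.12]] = v@[[-2.49,  1.05,  2.21],[-4.21,  0.09,  1.13],[-4.55,  3.17,  -0.1]]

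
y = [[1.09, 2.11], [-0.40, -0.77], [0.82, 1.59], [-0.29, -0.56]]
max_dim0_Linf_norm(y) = 2.11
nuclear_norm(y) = 3.16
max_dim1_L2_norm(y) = 2.37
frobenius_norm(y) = 3.16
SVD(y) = [[-0.75, 0.01],[0.27, -0.82],[-0.57, -0.5],[0.20, -0.26]] @ diag([3.1609008516474155, 0.002409575613788193]) @ [[-0.46, -0.89], [0.89, -0.46]]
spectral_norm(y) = 3.16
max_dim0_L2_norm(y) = 2.81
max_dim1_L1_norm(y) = 3.2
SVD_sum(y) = [[1.09, 2.11], [-0.40, -0.77], [0.82, 1.59], [-0.29, -0.56]] + [[0.00, -0.00], [-0.00, 0.0], [-0.0, 0.0], [-0.0, 0.00]]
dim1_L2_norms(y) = [2.37, 0.87, 1.79, 0.63]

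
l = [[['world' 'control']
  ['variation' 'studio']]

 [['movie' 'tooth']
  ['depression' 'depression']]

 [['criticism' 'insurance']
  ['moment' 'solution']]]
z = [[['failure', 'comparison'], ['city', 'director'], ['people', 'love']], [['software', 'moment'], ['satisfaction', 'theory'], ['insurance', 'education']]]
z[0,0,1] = 'comparison'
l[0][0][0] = 'world'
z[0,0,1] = 'comparison'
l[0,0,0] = 'world'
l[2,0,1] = 'insurance'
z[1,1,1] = 'theory'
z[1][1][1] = 'theory'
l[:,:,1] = [['control', 'studio'], ['tooth', 'depression'], ['insurance', 'solution']]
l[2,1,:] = ['moment', 'solution']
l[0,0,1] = 'control'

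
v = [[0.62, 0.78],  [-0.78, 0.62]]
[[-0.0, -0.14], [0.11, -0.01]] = v@[[-0.09, -0.08], [0.07, -0.12]]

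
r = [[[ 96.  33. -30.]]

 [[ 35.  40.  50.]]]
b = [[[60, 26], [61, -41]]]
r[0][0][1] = 33.0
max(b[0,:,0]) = 61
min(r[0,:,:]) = -30.0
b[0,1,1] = -41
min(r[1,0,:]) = 35.0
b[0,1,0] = 61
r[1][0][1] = 40.0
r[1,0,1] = 40.0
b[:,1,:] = [[61, -41]]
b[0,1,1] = -41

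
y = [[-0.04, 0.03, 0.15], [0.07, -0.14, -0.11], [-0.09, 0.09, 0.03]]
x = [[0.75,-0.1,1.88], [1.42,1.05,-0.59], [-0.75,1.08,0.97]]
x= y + [[0.79, -0.13, 1.73], [1.35, 1.19, -0.48], [-0.66, 0.99, 0.94]]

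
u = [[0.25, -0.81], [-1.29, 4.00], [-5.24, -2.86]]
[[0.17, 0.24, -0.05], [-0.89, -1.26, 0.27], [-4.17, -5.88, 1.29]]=u @ [[0.78,1.1,-0.24], [0.03,0.04,-0.01]]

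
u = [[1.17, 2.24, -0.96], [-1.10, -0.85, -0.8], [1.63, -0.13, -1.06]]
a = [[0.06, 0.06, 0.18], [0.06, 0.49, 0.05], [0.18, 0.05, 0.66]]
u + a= [[1.23, 2.30, -0.78], [-1.04, -0.36, -0.75], [1.81, -0.08, -0.40]]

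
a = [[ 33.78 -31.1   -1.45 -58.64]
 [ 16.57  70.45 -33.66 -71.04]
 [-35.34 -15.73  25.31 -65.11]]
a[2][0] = -35.34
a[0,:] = [33.78, -31.1, -1.45, -58.64]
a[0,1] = -31.1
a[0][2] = -1.45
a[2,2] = 25.31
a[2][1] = -15.73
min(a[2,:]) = -65.11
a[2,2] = 25.31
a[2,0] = -35.34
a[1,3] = -71.04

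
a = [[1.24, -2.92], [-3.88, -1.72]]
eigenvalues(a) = [3.44, -3.92]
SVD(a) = [[0.03, 1.00], [1.00, -0.03]] @ diag([4.244809493744522, 3.1714968645446233]) @ [[-0.91, -0.42], [0.42, -0.91]]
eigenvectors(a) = [[0.80, 0.49], [-0.6, 0.87]]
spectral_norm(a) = 4.24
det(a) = -13.46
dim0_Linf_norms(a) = [3.88, 2.92]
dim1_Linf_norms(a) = [2.92, 3.88]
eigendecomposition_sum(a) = [[2.41,-1.36], [-1.81,1.03]] + [[-1.17, -1.56],[-2.07, -2.75]]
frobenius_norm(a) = 5.30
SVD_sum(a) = [[-0.1, -0.05], [-3.84, -1.80]] + [[1.34, -2.87], [-0.04, 0.08]]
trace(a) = -0.48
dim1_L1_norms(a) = [4.16, 5.6]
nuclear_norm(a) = 7.42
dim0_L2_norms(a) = [4.07, 3.39]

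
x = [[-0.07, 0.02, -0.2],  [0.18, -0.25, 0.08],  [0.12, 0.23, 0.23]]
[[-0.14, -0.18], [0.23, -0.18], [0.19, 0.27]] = x @ [[1.03, -0.98], [-0.05, 0.41], [0.35, 1.26]]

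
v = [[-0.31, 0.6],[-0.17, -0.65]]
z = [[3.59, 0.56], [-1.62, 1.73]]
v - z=[[-3.9, 0.04], [1.45, -2.38]]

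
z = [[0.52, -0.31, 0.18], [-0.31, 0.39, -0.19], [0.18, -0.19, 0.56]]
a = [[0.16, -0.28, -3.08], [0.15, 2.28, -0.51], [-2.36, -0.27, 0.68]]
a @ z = [[-0.38, 0.43, -1.64], [-0.72, 0.94, -0.69], [-1.02, 0.50, 0.01]]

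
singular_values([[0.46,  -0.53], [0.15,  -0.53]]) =[0.87, 0.19]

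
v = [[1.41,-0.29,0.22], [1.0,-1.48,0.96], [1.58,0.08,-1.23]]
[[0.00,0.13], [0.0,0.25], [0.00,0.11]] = v@[[0.0, 0.07],[-0.0, -0.13],[-0.0, -0.01]]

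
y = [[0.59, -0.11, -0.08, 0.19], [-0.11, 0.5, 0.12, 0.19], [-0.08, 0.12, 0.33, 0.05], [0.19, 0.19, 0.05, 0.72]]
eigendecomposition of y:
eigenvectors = [[0.40,-0.71,0.53,0.25], [0.33,0.61,0.26,0.67], [0.09,0.35,0.69,-0.63], [0.85,0.05,-0.42,-0.31]]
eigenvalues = [0.89, 0.71, 0.28, 0.26]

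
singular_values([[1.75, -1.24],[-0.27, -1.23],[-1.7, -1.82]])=[2.73, 2.22]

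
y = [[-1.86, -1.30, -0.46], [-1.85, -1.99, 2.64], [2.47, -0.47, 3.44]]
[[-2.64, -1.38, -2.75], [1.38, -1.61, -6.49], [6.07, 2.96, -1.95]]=y @ [[0.57, 1.41, 0.73],[0.7, -0.86, 1.39],[1.45, -0.27, -0.9]]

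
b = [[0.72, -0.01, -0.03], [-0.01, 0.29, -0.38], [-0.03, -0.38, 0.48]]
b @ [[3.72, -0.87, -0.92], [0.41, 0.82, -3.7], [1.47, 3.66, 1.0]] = [[2.63, -0.74, -0.66], [-0.48, -1.14, -1.44], [0.44, 1.47, 1.91]]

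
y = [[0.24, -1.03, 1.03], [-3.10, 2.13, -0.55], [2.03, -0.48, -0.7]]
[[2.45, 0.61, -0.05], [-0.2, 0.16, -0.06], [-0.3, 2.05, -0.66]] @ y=[[-1.4,-1.20,2.22], [-0.67,0.58,-0.25], [-7.77,4.99,-0.97]]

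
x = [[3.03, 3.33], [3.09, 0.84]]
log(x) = [[1.23+1.06j, 0.64-1.54j], [0.59-1.43j, (0.81+2.08j)]]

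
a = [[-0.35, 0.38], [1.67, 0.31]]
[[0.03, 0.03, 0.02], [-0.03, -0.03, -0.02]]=a @ [[-0.03, -0.03, -0.02], [0.06, 0.06, 0.04]]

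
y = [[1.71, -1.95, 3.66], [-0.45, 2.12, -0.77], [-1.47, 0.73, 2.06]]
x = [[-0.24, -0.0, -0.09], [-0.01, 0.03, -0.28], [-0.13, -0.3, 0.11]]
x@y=[[-0.28, 0.4, -1.06], [0.38, -0.12, -0.64], [-0.25, -0.30, -0.02]]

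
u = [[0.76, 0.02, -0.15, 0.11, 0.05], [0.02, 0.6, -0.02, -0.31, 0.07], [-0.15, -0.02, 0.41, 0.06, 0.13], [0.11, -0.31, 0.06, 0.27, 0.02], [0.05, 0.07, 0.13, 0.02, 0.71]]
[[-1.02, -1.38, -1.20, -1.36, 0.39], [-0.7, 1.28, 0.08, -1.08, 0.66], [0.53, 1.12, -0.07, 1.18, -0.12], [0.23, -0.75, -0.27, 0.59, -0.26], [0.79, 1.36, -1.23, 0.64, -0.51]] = u @ [[-1.18, -1.45, -1.67, -1.52, 0.47], [-1.67, 1.62, 0.76, -1.43, 1.52], [0.48, 1.93, -0.34, 1.91, 0.15], [-0.78, -0.86, 0.75, 0.67, 0.62], [1.29, 1.53, -1.65, 0.78, -0.94]]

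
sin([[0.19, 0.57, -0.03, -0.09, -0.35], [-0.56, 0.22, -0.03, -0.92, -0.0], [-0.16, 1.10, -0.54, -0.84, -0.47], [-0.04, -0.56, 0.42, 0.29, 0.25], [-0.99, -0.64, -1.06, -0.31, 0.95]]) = [[0.17, 0.42, -0.04, 0.02, -0.25], [-0.55, 0.25, -0.04, -0.92, -0.02], [-0.18, 0.94, -0.52, -0.73, -0.37], [-0.03, -0.47, 0.4, 0.24, 0.20], [-0.92, -0.17, -0.92, -0.67, 0.60]]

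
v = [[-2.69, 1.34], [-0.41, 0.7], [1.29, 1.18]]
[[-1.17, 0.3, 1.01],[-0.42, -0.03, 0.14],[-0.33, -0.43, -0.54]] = v @ [[0.19, -0.19, -0.39], [-0.49, -0.16, -0.03]]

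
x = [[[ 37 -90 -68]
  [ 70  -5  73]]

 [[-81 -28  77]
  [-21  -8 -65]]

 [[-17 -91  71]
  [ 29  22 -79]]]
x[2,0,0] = -17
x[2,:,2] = [71, -79]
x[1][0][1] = -28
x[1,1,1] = -8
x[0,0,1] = -90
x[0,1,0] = 70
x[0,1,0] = 70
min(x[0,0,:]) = -90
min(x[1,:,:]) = -81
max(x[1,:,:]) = 77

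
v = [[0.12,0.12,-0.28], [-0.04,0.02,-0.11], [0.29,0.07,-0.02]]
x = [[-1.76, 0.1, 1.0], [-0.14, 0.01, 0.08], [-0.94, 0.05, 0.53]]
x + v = [[-1.64, 0.22, 0.72], [-0.18, 0.03, -0.03], [-0.65, 0.12, 0.51]]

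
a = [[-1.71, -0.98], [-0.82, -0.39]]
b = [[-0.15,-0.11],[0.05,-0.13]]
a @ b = [[0.21, 0.32], [0.1, 0.14]]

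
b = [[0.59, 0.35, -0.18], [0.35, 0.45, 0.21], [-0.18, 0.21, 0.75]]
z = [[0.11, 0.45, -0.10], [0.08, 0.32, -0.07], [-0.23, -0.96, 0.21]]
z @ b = [[0.24, 0.22, -0.0], [0.17, 0.16, 0.0], [-0.51, -0.47, -0.00]]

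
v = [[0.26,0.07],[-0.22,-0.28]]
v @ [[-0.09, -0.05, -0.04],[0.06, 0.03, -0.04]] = [[-0.02, -0.01, -0.01], [0.00, 0.0, 0.02]]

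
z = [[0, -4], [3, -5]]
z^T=[[0, 3], [-4, -5]]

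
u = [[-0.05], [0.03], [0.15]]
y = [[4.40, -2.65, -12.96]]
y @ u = [[-2.24]]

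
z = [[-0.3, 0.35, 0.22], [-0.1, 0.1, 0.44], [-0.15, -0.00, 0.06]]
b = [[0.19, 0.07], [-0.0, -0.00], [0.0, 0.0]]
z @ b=[[-0.06, -0.02], [-0.02, -0.01], [-0.03, -0.01]]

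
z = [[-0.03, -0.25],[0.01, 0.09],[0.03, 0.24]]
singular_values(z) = [0.36, 0.0]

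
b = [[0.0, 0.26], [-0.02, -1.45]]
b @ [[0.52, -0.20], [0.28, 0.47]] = [[0.07, 0.12], [-0.42, -0.68]]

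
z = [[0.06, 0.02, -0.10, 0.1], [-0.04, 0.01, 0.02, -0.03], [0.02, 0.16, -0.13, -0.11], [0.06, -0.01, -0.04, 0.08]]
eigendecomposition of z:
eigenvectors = [[0.69, 0.46, 0.70, 0.02], [-0.30, 0.02, 0.2, 0.74], [-0.32, 0.88, 0.68, 0.55], [0.57, 0.04, -0.1, 0.39]]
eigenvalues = [0.18, -0.12, -0.05, 0.01]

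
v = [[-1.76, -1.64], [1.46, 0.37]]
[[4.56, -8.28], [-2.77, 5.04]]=v @ [[-1.64, 2.98], [-1.02, 1.85]]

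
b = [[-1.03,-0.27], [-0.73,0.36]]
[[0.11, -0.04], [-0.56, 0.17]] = b @ [[0.2, -0.06], [-1.16, 0.36]]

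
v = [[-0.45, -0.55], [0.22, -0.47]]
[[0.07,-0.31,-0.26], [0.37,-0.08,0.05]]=v @ [[0.51, 0.30, 0.45], [-0.54, 0.32, 0.1]]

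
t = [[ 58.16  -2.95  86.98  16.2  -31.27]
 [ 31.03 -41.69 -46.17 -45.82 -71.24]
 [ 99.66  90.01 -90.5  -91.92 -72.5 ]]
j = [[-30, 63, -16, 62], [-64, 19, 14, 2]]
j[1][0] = -64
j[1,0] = -64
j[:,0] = [-30, -64]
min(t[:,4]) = -72.5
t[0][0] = 58.16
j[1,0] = -64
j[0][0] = -30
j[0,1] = 63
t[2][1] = 90.01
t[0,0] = 58.16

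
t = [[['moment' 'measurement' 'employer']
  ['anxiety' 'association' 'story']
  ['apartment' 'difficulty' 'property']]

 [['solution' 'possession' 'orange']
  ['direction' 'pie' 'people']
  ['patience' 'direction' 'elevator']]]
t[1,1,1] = 'pie'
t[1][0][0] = 'solution'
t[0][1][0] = 'anxiety'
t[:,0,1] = ['measurement', 'possession']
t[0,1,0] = 'anxiety'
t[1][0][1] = 'possession'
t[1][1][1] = 'pie'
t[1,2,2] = 'elevator'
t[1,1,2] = 'people'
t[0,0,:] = ['moment', 'measurement', 'employer']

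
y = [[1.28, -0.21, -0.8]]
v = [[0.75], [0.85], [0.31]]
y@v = [[0.53]]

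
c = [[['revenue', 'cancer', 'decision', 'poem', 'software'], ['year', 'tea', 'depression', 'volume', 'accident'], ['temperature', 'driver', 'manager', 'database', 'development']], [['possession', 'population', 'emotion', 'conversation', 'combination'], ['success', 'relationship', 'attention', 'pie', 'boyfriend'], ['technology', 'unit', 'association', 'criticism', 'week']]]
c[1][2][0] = 'technology'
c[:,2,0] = ['temperature', 'technology']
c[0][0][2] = 'decision'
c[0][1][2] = 'depression'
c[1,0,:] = ['possession', 'population', 'emotion', 'conversation', 'combination']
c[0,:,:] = [['revenue', 'cancer', 'decision', 'poem', 'software'], ['year', 'tea', 'depression', 'volume', 'accident'], ['temperature', 'driver', 'manager', 'database', 'development']]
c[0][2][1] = 'driver'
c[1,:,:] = [['possession', 'population', 'emotion', 'conversation', 'combination'], ['success', 'relationship', 'attention', 'pie', 'boyfriend'], ['technology', 'unit', 'association', 'criticism', 'week']]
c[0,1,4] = 'accident'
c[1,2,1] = 'unit'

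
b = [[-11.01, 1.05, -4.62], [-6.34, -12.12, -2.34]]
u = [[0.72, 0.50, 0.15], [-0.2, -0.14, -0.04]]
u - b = [[11.73,-0.55,4.77], [6.14,11.98,2.3]]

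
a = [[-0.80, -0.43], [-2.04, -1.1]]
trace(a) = -1.90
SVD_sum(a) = [[-0.80, -0.43], [-2.04, -1.10]] + [[-0.0, 0.0], [0.00, -0.00]]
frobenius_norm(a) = 2.49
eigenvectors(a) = [[0.47, 0.36],[-0.88, 0.93]]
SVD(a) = [[-0.36, -0.93], [-0.93, 0.36]] @ diag([2.4892767493329004, 0.0011248247109326235]) @ [[0.88,0.47],[0.47,-0.88]]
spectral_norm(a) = 2.49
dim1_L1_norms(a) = [1.23, 3.14]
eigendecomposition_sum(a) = [[-0.00, 0.00],[0.00, -0.0]] + [[-0.8, -0.43], [-2.04, -1.10]]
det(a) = 0.00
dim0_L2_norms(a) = [2.19, 1.18]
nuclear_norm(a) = 2.49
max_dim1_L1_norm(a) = 3.14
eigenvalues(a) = [-0.0, -1.9]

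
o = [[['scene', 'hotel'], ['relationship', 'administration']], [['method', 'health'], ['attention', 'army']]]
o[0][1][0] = 'relationship'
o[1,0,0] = 'method'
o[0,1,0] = 'relationship'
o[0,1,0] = 'relationship'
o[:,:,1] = [['hotel', 'administration'], ['health', 'army']]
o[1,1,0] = 'attention'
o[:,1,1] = ['administration', 'army']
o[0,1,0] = 'relationship'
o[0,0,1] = 'hotel'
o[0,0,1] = 'hotel'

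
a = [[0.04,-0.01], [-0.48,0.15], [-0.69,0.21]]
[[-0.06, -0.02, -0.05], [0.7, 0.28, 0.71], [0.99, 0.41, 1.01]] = a @ [[-1.11, -0.60, -0.81], [1.09, -0.03, 2.13]]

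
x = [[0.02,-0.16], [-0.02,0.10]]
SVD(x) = [[0.85, -0.53], [-0.53, -0.85]] @ diag([0.19068402259088982, 0.006293133445032173]) @ [[0.14, -0.99], [0.99, 0.14]]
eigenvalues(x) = [-0.01, 0.13]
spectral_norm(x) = 0.19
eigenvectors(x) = [[-0.98, 0.83], [-0.18, -0.56]]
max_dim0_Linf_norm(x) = 0.16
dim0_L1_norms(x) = [0.04, 0.26]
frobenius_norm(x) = 0.19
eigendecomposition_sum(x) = [[-0.01, -0.01], [-0.00, -0.00]] + [[0.03, -0.15], [-0.02, 0.10]]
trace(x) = 0.12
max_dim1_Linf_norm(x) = 0.16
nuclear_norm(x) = 0.20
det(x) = -0.00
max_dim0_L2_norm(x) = 0.19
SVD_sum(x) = [[0.02, -0.16], [-0.01, 0.10]] + [[-0.0,  -0.0],[-0.01,  -0.00]]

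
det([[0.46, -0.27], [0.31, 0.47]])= 0.300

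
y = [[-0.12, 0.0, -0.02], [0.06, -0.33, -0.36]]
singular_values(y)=[0.49, 0.12]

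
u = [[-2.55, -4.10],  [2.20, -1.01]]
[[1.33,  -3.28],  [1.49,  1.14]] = u @ [[0.41, 0.69],[-0.58, 0.37]]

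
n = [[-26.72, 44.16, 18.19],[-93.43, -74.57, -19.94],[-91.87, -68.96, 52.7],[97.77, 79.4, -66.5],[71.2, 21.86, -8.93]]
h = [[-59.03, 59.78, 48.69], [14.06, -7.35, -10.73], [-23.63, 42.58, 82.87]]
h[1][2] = -10.73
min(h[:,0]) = -59.03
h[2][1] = 42.58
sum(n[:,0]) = -43.05000000000001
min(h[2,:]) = -23.63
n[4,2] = -8.93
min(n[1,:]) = -93.43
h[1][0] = 14.06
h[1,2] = -10.73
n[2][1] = -68.96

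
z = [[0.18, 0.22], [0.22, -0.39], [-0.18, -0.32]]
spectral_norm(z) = 0.55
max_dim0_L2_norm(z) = 0.55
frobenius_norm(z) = 0.65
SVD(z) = [[0.42, 0.50], [-0.68, 0.72], [-0.6, -0.48]] @ diag([0.5509833258068869, 0.3354360962728695]) @ [[0.06, 1.0],[1.0, -0.06]]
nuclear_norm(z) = 0.89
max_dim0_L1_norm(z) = 0.93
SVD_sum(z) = [[0.01, 0.23], [-0.02, -0.38], [-0.02, -0.33]] + [[0.17, -0.01],[0.24, -0.01],[-0.16, 0.01]]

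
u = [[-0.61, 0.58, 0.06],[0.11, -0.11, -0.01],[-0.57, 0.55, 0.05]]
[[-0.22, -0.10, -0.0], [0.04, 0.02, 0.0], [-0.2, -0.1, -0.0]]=u@ [[0.19, 0.12, -0.26],[-0.15, -0.08, -0.29],[-0.22, 0.28, 0.15]]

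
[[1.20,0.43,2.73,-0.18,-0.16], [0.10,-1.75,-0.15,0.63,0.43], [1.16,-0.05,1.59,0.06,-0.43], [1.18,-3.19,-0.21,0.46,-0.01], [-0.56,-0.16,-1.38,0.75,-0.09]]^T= [[1.20, 0.1, 1.16, 1.18, -0.56], [0.43, -1.75, -0.05, -3.19, -0.16], [2.73, -0.15, 1.59, -0.21, -1.38], [-0.18, 0.63, 0.06, 0.46, 0.75], [-0.16, 0.43, -0.43, -0.01, -0.09]]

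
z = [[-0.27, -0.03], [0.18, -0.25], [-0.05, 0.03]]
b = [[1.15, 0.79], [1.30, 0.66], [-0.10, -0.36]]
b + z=[[0.88, 0.76], [1.48, 0.41], [-0.15, -0.33]]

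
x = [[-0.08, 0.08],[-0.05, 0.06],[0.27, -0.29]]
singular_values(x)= [0.42, 0.01]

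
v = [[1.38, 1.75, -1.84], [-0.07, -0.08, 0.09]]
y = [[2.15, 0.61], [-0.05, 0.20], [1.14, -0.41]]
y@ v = [[2.92,3.71,-3.9], [-0.08,-0.10,0.11], [1.60,2.03,-2.13]]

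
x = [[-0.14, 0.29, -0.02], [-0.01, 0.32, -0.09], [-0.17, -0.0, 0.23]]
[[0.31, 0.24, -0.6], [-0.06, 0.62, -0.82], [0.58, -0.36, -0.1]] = x@[[-2.48, 2.55, -2.03], [-0.07, 2.09, -3.17], [0.67, 0.30, -1.95]]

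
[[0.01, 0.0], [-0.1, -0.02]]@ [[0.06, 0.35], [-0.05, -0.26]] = [[0.0, 0.00],[-0.0, -0.03]]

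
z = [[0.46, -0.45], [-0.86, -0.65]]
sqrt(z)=[[0.72+0.16j, -0.23+0.26j], [-0.44+0.50j, 0.14+0.80j]]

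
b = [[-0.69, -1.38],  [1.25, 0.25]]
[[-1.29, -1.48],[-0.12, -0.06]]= b@[[-0.31, -0.29], [1.09, 1.22]]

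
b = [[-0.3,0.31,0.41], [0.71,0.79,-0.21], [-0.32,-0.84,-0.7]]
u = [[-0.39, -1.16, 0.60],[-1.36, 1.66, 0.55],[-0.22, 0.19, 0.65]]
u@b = [[-0.90, -1.54, -0.34],[1.41, 0.43, -1.29],[-0.01, -0.46, -0.59]]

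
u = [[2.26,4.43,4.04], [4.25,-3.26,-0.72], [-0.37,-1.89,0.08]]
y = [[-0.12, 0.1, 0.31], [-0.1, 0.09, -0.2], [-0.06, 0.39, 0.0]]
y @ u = [[0.04, -1.44, -0.53], [0.23, -0.36, -0.48], [1.52, -1.54, -0.52]]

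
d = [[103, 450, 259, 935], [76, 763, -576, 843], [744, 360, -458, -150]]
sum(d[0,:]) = 1747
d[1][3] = 843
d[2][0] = 744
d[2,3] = -150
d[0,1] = 450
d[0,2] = 259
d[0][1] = 450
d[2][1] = 360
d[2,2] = -458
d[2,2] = -458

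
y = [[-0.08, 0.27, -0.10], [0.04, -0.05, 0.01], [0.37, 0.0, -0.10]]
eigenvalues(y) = [(-0.11+0.17j), (-0.11-0.17j), (-0+0j)]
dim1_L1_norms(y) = [0.45, 0.1, 0.47]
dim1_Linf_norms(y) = [0.27, 0.05, 0.37]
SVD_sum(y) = [[-0.12, 0.03, 0.02], [0.05, -0.01, -0.01], [0.36, -0.09, -0.06]] + [[0.04,  0.24,  -0.12], [-0.01,  -0.04,  0.02], [0.01,  0.09,  -0.04]] + [[-0.00, -0.0, -0.00], [-0.0, -0.0, -0.00], [0.00, 0.00, 0.00]]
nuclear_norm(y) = 0.69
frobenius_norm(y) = 0.49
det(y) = -0.00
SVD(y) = [[-0.31,  0.93,  0.18], [0.12,  -0.15,  0.98], [0.94,  0.33,  -0.07]] @ diag([0.3939707789094169, 0.2918643756759875, 0.001487137106466422]) @ [[0.96, -0.23, -0.16], [0.14, 0.89, -0.44], [-0.24, -0.4, -0.89]]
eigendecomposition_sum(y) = [[-0.04+0.08j,(0.14+0.01j),(-0.05-0.03j)],[0.02-0.01j,(-0.02-0.02j),0.01j],[0.19+0.07j,-0.29j,-0.05+0.11j]] + [[-0.04-0.08j,(0.14-0.01j),-0.05+0.03j], [0.02+0.01j,-0.02+0.02j,-0.01j], [(0.19-0.07j),0.00+0.29j,-0.05-0.11j]] + [[-0.00-0.00j,  (-0-0j),  0j], [(-0-0j),  (-0-0j),  0.00+0.00j], [(-0-0j),  (-0.01-0j),  0j]]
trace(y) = -0.23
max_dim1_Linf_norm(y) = 0.37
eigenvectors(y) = [[0.03-0.42j,(0.03+0.42j),-0.23+0.00j], [-0.07+0.07j,(-0.07-0.07j),-0.39+0.00j], [(-0.9+0j),(-0.9-0j),(-0.89+0j)]]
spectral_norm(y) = 0.39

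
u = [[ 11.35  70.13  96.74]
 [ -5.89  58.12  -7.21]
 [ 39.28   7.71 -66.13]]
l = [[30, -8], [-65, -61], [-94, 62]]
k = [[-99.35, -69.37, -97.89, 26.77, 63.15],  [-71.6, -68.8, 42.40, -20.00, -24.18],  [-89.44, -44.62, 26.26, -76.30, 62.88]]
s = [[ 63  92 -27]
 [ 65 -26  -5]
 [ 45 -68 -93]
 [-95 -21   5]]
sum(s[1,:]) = 34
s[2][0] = 45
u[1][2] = -7.21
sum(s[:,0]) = 78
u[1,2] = -7.21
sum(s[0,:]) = 128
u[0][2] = 96.74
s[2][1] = -68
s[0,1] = 92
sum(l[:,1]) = -7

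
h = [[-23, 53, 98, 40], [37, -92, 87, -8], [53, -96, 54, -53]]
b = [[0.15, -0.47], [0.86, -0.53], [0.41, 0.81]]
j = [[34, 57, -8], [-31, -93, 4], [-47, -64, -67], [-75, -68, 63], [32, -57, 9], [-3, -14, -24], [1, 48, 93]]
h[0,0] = -23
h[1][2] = 87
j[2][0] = -47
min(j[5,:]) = -24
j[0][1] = 57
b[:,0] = [0.153, 0.857, 0.407]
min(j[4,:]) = -57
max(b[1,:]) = 0.857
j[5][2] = -24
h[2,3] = -53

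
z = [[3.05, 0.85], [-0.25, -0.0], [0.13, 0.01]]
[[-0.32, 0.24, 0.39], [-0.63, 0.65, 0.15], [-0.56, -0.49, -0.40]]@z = [[-0.99,  -0.27], [-2.06,  -0.53], [-1.64,  -0.48]]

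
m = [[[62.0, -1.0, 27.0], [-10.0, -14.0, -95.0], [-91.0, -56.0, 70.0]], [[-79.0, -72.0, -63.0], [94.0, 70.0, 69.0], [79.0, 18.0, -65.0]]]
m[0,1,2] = -95.0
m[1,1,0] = 94.0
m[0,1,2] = -95.0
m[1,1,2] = 69.0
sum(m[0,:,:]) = -108.0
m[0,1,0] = -10.0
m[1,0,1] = -72.0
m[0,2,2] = 70.0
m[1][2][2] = -65.0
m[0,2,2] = 70.0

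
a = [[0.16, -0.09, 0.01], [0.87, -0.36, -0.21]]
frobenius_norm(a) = 0.98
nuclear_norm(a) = 1.03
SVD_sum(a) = [[0.16,-0.07,-0.04], [0.87,-0.36,-0.2]] + [[0.00, -0.02, 0.05],[-0.00, 0.00, -0.01]]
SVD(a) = [[-0.18,-0.98], [-0.98,0.18]] @ diag([0.9805952748994514, 0.05322505842992613]) @ [[-0.9, 0.38, 0.21],  [-0.02, 0.45, -0.89]]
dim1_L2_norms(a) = [0.18, 0.96]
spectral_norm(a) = 0.98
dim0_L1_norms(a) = [1.03, 0.45, 0.22]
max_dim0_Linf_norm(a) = 0.87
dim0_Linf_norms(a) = [0.87, 0.36, 0.21]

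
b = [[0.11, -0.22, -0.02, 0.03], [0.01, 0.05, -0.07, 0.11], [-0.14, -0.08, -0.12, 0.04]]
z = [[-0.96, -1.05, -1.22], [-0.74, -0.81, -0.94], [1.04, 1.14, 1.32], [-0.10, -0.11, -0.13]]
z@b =[[0.05, 0.26, 0.24, -0.19],[0.04, 0.2, 0.18, -0.15],[-0.06, -0.28, -0.26, 0.21],[0.01, 0.03, 0.03, -0.02]]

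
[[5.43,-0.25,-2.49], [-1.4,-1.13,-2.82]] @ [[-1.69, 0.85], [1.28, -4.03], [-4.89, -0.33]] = [[2.68, 6.44], [14.71, 4.29]]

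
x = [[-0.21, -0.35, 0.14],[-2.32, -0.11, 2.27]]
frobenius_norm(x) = 3.28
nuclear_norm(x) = 3.60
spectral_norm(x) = 3.26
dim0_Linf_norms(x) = [2.32, 0.35, 2.27]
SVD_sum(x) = [[-0.19,-0.01,0.18], [-2.32,-0.14,2.27]] + [[-0.02, -0.34, -0.04], [0.0, 0.03, 0.00]]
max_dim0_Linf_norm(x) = 2.32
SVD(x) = [[-0.08, -1.00], [-1.00, 0.08]] @ diag([3.2581620179097817, 0.3434825542149934]) @ [[0.71, 0.04, -0.7], [0.06, 0.99, 0.13]]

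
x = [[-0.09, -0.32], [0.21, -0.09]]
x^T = [[-0.09, 0.21], [-0.32, -0.09]]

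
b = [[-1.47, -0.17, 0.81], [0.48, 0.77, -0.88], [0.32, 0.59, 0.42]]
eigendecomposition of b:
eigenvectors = [[(0.97+0j),  (0.09+0.22j),  0.09-0.22j], [-0.24+0.00j,  (-0.73+0j),  -0.73-0.00j], [-0.09+0.00j,  -0.08+0.63j,  (-0.08-0.63j)]]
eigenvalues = [(-1.5+0j), (0.61+0.61j), (0.61-0.61j)]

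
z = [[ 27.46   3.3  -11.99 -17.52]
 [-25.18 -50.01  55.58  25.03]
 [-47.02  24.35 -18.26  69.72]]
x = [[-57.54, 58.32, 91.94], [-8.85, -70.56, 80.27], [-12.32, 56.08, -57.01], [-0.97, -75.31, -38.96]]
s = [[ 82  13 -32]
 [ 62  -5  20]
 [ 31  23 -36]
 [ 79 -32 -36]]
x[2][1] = 56.08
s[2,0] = 31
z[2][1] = 24.35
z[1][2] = 55.58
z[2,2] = -18.26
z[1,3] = 25.03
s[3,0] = 79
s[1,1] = -5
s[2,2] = -36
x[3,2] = -38.96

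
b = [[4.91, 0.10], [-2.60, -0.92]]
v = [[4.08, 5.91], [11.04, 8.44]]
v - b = [[-0.83, 5.81], [13.64, 9.36]]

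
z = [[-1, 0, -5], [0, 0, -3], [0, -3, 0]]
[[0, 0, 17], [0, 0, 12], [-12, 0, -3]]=z@[[0, 0, 3], [4, 0, 1], [0, 0, -4]]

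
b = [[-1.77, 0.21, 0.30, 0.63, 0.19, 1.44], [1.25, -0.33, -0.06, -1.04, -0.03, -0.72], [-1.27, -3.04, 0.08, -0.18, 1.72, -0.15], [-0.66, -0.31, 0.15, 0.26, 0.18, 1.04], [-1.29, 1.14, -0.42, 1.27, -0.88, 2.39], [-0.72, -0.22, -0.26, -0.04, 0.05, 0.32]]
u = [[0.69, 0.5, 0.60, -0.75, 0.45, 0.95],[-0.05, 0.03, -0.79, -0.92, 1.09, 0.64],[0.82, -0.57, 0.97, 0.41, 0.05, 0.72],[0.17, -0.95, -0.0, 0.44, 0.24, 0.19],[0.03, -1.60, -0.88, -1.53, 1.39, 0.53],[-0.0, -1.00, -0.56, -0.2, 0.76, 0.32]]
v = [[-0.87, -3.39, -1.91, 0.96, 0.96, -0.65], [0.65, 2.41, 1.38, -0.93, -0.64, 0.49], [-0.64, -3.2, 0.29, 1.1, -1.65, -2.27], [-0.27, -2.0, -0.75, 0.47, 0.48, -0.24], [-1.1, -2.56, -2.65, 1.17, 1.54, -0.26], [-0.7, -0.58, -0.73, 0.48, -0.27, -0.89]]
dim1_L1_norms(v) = [8.74, 6.5, 9.15, 4.21, 9.28, 3.65]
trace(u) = 3.84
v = b @ u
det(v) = 0.00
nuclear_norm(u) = 7.88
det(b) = -0.01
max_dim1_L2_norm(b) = 3.72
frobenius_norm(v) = 8.59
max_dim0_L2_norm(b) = 3.29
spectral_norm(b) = 4.47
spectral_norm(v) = 7.72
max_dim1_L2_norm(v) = 4.45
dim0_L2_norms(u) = [1.09, 2.24, 1.74, 2.04, 1.99, 1.5]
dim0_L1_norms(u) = [1.76, 4.65, 3.8, 4.25, 3.98, 3.35]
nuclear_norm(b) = 10.33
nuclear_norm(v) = 12.68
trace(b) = -2.32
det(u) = 0.00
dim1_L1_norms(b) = [4.54, 3.43, 6.44, 2.6, 7.39, 1.61]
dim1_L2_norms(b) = [2.4, 1.81, 3.72, 1.32, 3.35, 0.86]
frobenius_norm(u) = 4.43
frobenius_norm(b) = 6.05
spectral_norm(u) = 3.47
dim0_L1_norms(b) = [6.96, 5.25, 1.27, 3.42, 3.05, 6.06]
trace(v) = 2.95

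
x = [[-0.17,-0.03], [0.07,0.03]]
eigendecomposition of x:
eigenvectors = [[-0.94, 0.16],[0.35, -0.99]]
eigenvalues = [-0.16, 0.02]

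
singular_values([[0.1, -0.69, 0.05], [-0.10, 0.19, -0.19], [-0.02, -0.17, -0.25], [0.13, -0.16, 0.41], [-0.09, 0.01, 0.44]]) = [0.8, 0.64, 0.15]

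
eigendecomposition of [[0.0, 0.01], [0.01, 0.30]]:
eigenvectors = [[-1.0,-0.03],[0.03,-1.00]]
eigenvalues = [-0.0, 0.3]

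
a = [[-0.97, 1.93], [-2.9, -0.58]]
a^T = [[-0.97,-2.90],[1.93,-0.58]]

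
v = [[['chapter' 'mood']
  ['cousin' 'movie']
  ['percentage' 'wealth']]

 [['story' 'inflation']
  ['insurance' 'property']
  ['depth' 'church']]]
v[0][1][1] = 'movie'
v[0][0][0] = 'chapter'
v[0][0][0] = 'chapter'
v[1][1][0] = 'insurance'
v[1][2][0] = 'depth'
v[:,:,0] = [['chapter', 'cousin', 'percentage'], ['story', 'insurance', 'depth']]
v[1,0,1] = 'inflation'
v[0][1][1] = 'movie'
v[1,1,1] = 'property'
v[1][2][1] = 'church'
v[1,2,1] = 'church'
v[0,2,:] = ['percentage', 'wealth']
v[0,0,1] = 'mood'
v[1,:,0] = ['story', 'insurance', 'depth']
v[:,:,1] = [['mood', 'movie', 'wealth'], ['inflation', 'property', 'church']]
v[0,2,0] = 'percentage'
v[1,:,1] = ['inflation', 'property', 'church']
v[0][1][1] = 'movie'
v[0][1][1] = 'movie'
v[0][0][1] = 'mood'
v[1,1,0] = 'insurance'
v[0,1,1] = 'movie'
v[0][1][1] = 'movie'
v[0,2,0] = 'percentage'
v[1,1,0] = 'insurance'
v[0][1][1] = 'movie'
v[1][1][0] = 'insurance'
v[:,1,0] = ['cousin', 'insurance']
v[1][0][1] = 'inflation'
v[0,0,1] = 'mood'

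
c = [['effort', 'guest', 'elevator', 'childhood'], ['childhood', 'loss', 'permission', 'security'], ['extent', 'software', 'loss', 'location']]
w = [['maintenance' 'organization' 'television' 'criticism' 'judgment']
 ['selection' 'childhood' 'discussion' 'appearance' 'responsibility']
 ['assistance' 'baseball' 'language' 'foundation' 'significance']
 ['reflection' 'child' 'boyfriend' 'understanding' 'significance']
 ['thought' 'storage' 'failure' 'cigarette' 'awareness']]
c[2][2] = 'loss'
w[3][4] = 'significance'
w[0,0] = 'maintenance'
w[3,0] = 'reflection'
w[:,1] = ['organization', 'childhood', 'baseball', 'child', 'storage']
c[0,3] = 'childhood'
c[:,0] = ['effort', 'childhood', 'extent']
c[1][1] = 'loss'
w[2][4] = 'significance'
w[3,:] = ['reflection', 'child', 'boyfriend', 'understanding', 'significance']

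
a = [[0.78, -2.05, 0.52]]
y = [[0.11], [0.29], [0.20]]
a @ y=[[-0.40]]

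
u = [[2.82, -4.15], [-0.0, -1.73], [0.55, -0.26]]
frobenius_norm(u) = 5.34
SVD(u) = [[-0.95, 0.23],[-0.28, -0.91],[-0.1, 0.34]] @ diag([5.249204609758554, 0.9918422076568111]) @ [[-0.52, 0.85],[0.85, 0.52]]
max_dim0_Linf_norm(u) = 4.15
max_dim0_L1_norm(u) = 6.14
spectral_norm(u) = 5.25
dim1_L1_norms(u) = [6.97, 1.73, 0.81]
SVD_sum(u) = [[2.62, -4.27], [0.77, -1.26], [0.27, -0.43]] + [[0.20, 0.12], [-0.77, -0.47], [0.28, 0.17]]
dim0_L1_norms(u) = [3.37, 6.14]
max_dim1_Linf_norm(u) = 4.15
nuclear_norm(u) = 6.24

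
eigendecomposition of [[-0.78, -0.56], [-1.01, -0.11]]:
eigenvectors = [[-0.75, 0.44], [-0.66, -0.9]]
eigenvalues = [-1.27, 0.38]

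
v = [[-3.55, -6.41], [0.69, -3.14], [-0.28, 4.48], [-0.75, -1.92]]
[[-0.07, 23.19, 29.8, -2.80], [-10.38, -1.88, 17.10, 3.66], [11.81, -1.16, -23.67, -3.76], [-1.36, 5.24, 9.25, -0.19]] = v @ [[-4.26, -5.45, 1.03, 2.07], [2.37, -0.60, -5.22, -0.71]]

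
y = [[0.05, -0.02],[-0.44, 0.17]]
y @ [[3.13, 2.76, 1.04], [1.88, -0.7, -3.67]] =[[0.12, 0.15, 0.13], [-1.06, -1.33, -1.08]]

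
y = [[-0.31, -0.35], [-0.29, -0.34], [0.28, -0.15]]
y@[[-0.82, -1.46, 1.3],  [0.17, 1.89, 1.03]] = [[0.19,-0.21,-0.76], [0.18,-0.22,-0.73], [-0.26,-0.69,0.21]]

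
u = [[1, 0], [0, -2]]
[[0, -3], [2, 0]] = u@ [[0, -3], [-1, 0]]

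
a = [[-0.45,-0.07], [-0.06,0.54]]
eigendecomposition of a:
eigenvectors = [[-1.0, 0.07], [-0.06, -1.00]]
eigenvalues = [-0.45, 0.54]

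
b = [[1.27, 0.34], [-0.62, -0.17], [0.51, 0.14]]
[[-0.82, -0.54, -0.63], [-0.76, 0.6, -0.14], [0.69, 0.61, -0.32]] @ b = [[-1.03,-0.28], [-1.41,-0.38], [0.33,0.09]]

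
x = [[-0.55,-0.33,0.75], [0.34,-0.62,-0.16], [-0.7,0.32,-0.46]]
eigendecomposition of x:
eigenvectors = [[(0.7+0j), 0.70-0.00j, 0.41+0.00j], [(-0.1-0.31j), -0.10+0.31j, (0.83+0j)], [(-0.05+0.64j), (-0.05-0.64j), 0.38+0.00j]]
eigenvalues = [(-0.55+0.83j), (-0.55-0.83j), (-0.52+0j)]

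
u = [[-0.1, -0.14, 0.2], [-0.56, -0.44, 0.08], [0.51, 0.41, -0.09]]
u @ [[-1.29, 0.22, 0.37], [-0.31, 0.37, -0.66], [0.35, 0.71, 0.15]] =[[0.24, 0.07, 0.09],[0.89, -0.23, 0.1],[-0.82, 0.20, -0.1]]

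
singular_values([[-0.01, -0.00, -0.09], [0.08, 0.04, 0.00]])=[0.09, 0.09]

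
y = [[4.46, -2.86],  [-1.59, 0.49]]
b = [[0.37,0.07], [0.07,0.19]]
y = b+[[4.09, -2.93], [-1.66, 0.30]]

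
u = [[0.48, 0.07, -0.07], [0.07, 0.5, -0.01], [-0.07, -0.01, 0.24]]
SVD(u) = [[-0.68, 0.68, 0.27], [-0.71, -0.7, -0.03], [0.17, -0.21, 0.96]] @ diag([0.5697555024978013, 0.4294527670751606, 0.22079173042703815]) @ [[-0.68, -0.71, 0.17], [0.68, -0.70, -0.21], [0.27, -0.03, 0.96]]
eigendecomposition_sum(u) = [[0.27,0.28,-0.06], [0.28,0.29,-0.07], [-0.06,-0.07,0.02]] + [[0.2, -0.2, -0.06], [-0.20, 0.21, 0.06], [-0.06, 0.06, 0.02]] + [[0.02,-0.00,0.06], [-0.0,0.00,-0.01], [0.06,-0.01,0.20]]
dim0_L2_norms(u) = [0.49, 0.5, 0.25]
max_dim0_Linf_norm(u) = 0.5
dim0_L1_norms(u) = [0.62, 0.58, 0.32]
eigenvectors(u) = [[-0.68, -0.68, 0.27], [-0.71, 0.7, -0.03], [0.17, 0.21, 0.96]]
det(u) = 0.05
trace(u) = 1.22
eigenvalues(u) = [0.57, 0.43, 0.22]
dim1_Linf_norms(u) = [0.48, 0.5, 0.24]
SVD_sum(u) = [[0.27, 0.28, -0.06], [0.28, 0.29, -0.07], [-0.06, -0.07, 0.02]] + [[0.20, -0.2, -0.06],[-0.20, 0.21, 0.06],[-0.06, 0.06, 0.02]] + [[0.02, -0.0, 0.06], [-0.0, 0.0, -0.01], [0.06, -0.01, 0.2]]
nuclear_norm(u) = 1.22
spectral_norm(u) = 0.57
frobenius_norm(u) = 0.75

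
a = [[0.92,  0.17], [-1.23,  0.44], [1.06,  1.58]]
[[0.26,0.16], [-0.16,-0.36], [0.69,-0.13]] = a @ [[0.23, 0.21], [0.28, -0.22]]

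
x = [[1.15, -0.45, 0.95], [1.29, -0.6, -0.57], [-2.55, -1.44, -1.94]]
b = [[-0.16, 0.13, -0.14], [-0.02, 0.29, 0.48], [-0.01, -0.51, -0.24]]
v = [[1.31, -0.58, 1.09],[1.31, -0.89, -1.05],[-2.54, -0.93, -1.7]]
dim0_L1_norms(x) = [4.99, 2.49, 3.46]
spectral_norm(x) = 3.75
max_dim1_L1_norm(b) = 0.79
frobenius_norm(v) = 4.13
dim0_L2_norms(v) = [3.14, 1.41, 2.28]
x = v + b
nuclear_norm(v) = 6.34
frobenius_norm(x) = 4.14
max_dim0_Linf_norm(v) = 2.54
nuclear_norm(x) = 6.10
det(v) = -5.93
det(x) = -4.60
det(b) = -0.03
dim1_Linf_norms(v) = [1.31, 1.31, 2.54]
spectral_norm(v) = 3.56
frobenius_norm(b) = 0.83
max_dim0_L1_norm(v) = 5.16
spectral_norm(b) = 0.76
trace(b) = -0.11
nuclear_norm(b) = 1.21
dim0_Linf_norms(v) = [2.54, 0.93, 1.7]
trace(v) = -1.28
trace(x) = -1.39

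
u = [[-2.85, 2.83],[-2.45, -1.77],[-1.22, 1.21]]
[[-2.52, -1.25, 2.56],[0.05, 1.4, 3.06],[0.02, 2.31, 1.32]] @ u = [[7.12, -1.82], [-7.31, 1.37], [-7.33, -2.43]]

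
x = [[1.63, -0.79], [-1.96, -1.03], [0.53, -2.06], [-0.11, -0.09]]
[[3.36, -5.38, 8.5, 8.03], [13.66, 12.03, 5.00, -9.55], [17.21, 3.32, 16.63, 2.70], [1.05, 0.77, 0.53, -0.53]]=x @ [[-2.27, -4.66, 1.49, 4.9], [-8.94, -2.81, -7.69, -0.05]]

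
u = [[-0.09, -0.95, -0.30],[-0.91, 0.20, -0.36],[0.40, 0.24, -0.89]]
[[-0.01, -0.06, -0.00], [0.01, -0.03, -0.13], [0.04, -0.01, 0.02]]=u @ [[0.01, 0.03, 0.13], [0.02, 0.05, -0.02], [-0.03, 0.04, 0.03]]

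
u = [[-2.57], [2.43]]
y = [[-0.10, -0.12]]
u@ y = [[0.26, 0.31], [-0.24, -0.29]]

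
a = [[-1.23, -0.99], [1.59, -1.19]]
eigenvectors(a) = [[0.01-0.62j, (0.01+0.62j)],[(-0.79+0j), -0.79-0.00j]]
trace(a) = -2.42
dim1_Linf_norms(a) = [1.23, 1.59]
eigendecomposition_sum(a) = [[-0.61+0.62j, -0.50-0.48j], [0.79+0.77j, -0.59+0.64j]] + [[-0.61-0.62j, (-0.5+0.48j)], [(0.79-0.77j), -0.59-0.64j]]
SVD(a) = [[-0.40, 0.92], [0.92, 0.4]] @ diag([2.069337745627553, 1.4680058904926363]) @ [[0.94, -0.34], [-0.34, -0.94]]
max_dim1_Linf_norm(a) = 1.59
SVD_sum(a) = [[-0.78, 0.28], [1.79, -0.64]] + [[-0.45,-1.27], [-0.20,-0.55]]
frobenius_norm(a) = 2.54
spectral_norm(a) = 2.07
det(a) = 3.04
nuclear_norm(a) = 3.54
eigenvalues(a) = [(-1.21+1.25j), (-1.21-1.25j)]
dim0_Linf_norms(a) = [1.59, 1.19]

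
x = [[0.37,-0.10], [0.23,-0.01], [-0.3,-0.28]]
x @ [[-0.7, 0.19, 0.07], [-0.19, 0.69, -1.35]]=[[-0.24, 0.00, 0.16],[-0.16, 0.04, 0.03],[0.26, -0.25, 0.36]]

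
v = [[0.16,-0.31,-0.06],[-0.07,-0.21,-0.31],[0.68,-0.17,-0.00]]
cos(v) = [[1.0, -0.01, -0.04], [0.10, 0.94, -0.04], [-0.06, 0.09, 0.99]]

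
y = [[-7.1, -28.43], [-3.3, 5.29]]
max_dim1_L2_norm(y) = 29.3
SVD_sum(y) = [[-6.45, -28.58], [0.98, 4.32]] + [[-0.65, 0.15], [-4.28, 0.97]]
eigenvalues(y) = [-12.4, 10.59]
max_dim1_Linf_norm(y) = 28.43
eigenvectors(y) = [[-0.98, 0.85], [-0.18, -0.53]]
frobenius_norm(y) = 29.96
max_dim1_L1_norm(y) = 35.53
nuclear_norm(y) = 34.06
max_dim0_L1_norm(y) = 33.72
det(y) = -131.38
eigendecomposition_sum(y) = [[-9.54, -15.33],[-1.78, -2.86]] + [[2.44,-13.10], [-1.52,8.15]]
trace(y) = -1.81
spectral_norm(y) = 29.63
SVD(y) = [[-0.99,0.15], [0.15,0.99]] @ diag([29.629174360728285, 4.434075631015008]) @ [[0.22, 0.98],[-0.98, 0.22]]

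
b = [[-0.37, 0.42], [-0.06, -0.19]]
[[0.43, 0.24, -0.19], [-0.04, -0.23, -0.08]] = b @ [[-0.68,  0.53,  0.75], [0.42,  1.05,  0.21]]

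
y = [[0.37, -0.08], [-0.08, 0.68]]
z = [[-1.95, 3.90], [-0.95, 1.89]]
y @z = [[-0.65, 1.29], [-0.49, 0.97]]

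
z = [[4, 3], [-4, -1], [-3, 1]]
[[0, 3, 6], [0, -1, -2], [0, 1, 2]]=z @ [[0, 0, 0], [0, 1, 2]]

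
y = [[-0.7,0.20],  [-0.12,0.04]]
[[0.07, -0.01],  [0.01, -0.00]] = y @ [[-0.10, 0.04], [-0.01, 0.08]]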